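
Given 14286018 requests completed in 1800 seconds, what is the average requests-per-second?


Formula: throughput = requests / seconds
throughput = 14286018 / 1800
throughput = 7936.68 requests/second

7936.68 requests/second


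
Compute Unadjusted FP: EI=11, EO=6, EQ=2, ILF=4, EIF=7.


UFP = EI*4 + EO*5 + EQ*4 + ILF*10 + EIF*7
UFP = 11*4 + 6*5 + 2*4 + 4*10 + 7*7
UFP = 44 + 30 + 8 + 40 + 49
UFP = 171

171


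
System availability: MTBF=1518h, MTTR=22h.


Availability = MTBF / (MTBF + MTTR)
Availability = 1518 / (1518 + 22)
Availability = 1518 / 1540
Availability = 98.5714%

98.5714%


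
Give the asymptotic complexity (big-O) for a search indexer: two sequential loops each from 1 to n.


Reasoning: sequential dominates: O(n) + O(n) = O(n)
Complexity: O(n)

O(n)


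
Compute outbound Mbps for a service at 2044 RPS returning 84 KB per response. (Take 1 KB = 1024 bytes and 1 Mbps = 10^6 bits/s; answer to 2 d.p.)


Formula: Mbps = payload_bytes * RPS * 8 / 1e6
Payload per request = 84 KB = 84 * 1024 = 86016 bytes
Total bytes/sec = 86016 * 2044 = 175816704
Total bits/sec = 175816704 * 8 = 1406533632
Mbps = 1406533632 / 1e6 = 1406.53

1406.53 Mbps


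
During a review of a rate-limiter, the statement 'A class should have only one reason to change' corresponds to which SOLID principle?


This describes the Single Responsibility Principle (SRP)

Single Responsibility Principle (SRP)


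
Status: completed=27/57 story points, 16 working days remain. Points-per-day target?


Formula: Required rate = Remaining points / Days left
Remaining = 57 - 27 = 30 points
Required rate = 30 / 16 = 1.88 points/day

1.88 points/day


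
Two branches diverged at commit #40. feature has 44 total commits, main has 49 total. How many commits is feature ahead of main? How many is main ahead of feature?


Common ancestor: commit #40
feature commits after divergence: 44 - 40 = 4
main commits after divergence: 49 - 40 = 9
feature is 4 commits ahead of main
main is 9 commits ahead of feature

feature ahead: 4, main ahead: 9


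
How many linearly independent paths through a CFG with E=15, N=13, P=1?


Formula: V(G) = E - N + 2P
V(G) = 15 - 13 + 2*1
V(G) = 2 + 2
V(G) = 4

4


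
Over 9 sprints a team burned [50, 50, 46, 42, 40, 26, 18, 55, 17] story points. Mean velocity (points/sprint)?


Formula: Avg velocity = Total points / Number of sprints
Points: [50, 50, 46, 42, 40, 26, 18, 55, 17]
Sum = 50 + 50 + 46 + 42 + 40 + 26 + 18 + 55 + 17 = 344
Avg velocity = 344 / 9 = 38.22 points/sprint

38.22 points/sprint


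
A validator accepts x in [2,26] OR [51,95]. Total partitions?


Valid ranges: [2,26] and [51,95]
Class 1: x < 2 — invalid
Class 2: 2 ≤ x ≤ 26 — valid
Class 3: 26 < x < 51 — invalid (gap between ranges)
Class 4: 51 ≤ x ≤ 95 — valid
Class 5: x > 95 — invalid
Total equivalence classes: 5

5 equivalence classes


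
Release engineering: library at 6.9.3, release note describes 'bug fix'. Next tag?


Current: 6.9.3
Change category: 'bug fix' → patch bump
SemVer rule: patch bump → increment PATCH (MAJOR and MINOR unchanged)
New: 6.9.4

6.9.4


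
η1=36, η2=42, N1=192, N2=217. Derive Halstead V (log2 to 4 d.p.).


Formula: V = N * log2(η), where N = N1 + N2 and η = η1 + η2
η = 36 + 42 = 78
N = 192 + 217 = 409
log2(78) ≈ 6.2854
V = 409 * 6.2854 = 2570.73

2570.73


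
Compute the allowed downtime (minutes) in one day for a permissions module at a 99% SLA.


Formula: allowed downtime = period * (100 - SLA) / 100
Period (day) = 1440 minutes
Unavailability fraction = (100 - 99.0) / 100
Allowed downtime = 1440 * (100 - 99.0) / 100
Allowed downtime = 14.4 minutes

14.4 minutes


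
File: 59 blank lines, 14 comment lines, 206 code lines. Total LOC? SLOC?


Total LOC = blank + comment + code
Total LOC = 59 + 14 + 206 = 279
SLOC (source only) = code = 206

Total LOC: 279, SLOC: 206


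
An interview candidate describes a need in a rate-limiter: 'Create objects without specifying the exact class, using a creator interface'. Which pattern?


This matches the Factory Method pattern

Factory Method


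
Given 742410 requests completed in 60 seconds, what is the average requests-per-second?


Formula: throughput = requests / seconds
throughput = 742410 / 60
throughput = 12373.5 requests/second

12373.5 requests/second


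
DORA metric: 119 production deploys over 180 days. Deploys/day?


Formula: deployments per day = releases / days
= 119 / 180
= 0.661 deploys/day
(equivalently, 4.63 deploys/week)

0.661 deploys/day


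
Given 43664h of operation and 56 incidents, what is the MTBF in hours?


Formula: MTBF = Total operating time / Number of failures
MTBF = 43664 / 56
MTBF = 779.71 hours

779.71 hours


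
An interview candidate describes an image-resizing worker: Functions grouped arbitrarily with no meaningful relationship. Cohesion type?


Reasoning: Worst: random grouping
Type: Coincidental cohesion

Coincidental cohesion


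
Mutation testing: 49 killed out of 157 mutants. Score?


Mutation score = killed / total * 100
Mutation score = 49 / 157 * 100
Mutation score = 31.21%

31.21%


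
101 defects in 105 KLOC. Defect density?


Defect density = defects / KLOC
Defect density = 101 / 105
Defect density = 0.962 defects/KLOC

0.962 defects/KLOC


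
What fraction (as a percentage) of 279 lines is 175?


Coverage = covered / total * 100
Coverage = 175 / 279 * 100
Coverage = 62.72%

62.72%


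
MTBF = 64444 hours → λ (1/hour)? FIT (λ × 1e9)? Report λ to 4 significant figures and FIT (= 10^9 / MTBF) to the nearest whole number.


Formula: λ = 1 / MTBF; FIT = λ × 1e9 = 1e9 / MTBF
λ = 1 / 64444 ≈ 1.552e-05 failures/hour
FIT = 1e9 / 64444 ≈ 15517 failures per 1e9 hours (nearest whole number)

λ = 1.552e-05 /h, FIT = 15517


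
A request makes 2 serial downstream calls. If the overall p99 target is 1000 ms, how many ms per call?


Formula: per_stage = total_budget / stages
per_stage = 1000 / 2
per_stage = 500.0 ms

500.0 ms


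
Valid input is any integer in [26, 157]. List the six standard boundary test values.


Range: [26, 157]
Boundaries: just below min, min, min+1, max-1, max, just above max
Values: [25, 26, 27, 156, 157, 158]

[25, 26, 27, 156, 157, 158]


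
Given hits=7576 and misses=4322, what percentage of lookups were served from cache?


Formula: hit rate = hits / (hits + misses) * 100
hit rate = 7576 / (7576 + 4322) * 100
hit rate = 7576 / 11898 * 100
hit rate = 63.67%

63.67%


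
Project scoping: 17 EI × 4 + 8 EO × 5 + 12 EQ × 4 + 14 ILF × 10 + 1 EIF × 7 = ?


UFP = EI*4 + EO*5 + EQ*4 + ILF*10 + EIF*7
UFP = 17*4 + 8*5 + 12*4 + 14*10 + 1*7
UFP = 68 + 40 + 48 + 140 + 7
UFP = 303

303


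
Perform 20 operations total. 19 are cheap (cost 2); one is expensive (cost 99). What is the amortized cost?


Formula: Amortized cost = Total cost / Operations
Total cost = (19 * 2) + (1 * 99)
Total cost = 38 + 99 = 137
Amortized = 137 / 20 = 6.85

6.85


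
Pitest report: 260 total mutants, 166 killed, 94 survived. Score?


Mutation score = killed / total * 100
Mutation score = 166 / 260 * 100
Mutation score = 63.85%

63.85%


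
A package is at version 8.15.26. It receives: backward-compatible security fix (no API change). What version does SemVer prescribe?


Current: 8.15.26
Change category: 'backward-compatible security fix (no API change)' → patch bump
SemVer rule: patch bump → increment PATCH (MAJOR and MINOR unchanged)
New: 8.15.27

8.15.27


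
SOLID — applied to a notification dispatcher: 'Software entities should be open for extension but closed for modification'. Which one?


This describes the Open/Closed Principle (OCP)

Open/Closed Principle (OCP)


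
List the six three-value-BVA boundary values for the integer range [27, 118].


Range: [27, 118]
Boundaries: just below min, min, min+1, max-1, max, just above max
Values: [26, 27, 28, 117, 118, 119]

[26, 27, 28, 117, 118, 119]


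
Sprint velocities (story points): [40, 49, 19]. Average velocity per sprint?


Formula: Avg velocity = Total points / Number of sprints
Points: [40, 49, 19]
Sum = 40 + 49 + 19 = 108
Avg velocity = 108 / 3 = 36.0 points/sprint

36.0 points/sprint


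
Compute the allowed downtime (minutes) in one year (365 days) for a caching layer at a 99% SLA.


Formula: allowed downtime = period * (100 - SLA) / 100
Period (year (365 days)) = 525600 minutes
Unavailability fraction = (100 - 99.0) / 100
Allowed downtime = 525600 * (100 - 99.0) / 100
Allowed downtime = 5256.0 minutes

5256.0 minutes


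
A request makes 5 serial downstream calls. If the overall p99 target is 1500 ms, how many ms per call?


Formula: per_stage = total_budget / stages
per_stage = 1500 / 5
per_stage = 300.0 ms

300.0 ms


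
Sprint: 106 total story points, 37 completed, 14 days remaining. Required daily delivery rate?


Formula: Required rate = Remaining points / Days left
Remaining = 106 - 37 = 69 points
Required rate = 69 / 14 = 4.93 points/day

4.93 points/day


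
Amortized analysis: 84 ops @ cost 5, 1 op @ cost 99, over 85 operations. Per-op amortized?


Formula: Amortized cost = Total cost / Operations
Total cost = (84 * 5) + (1 * 99)
Total cost = 420 + 99 = 519
Amortized = 519 / 85 = 6.1059

6.1059


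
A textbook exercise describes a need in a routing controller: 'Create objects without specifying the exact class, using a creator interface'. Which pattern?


This matches the Factory Method pattern

Factory Method


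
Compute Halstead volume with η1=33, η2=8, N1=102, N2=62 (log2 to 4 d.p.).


Formula: V = N * log2(η), where N = N1 + N2 and η = η1 + η2
η = 33 + 8 = 41
N = 102 + 62 = 164
log2(41) ≈ 5.3576
V = 164 * 5.3576 = 878.65

878.65


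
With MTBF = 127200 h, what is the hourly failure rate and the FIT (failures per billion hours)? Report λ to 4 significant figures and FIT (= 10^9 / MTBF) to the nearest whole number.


Formula: λ = 1 / MTBF; FIT = λ × 1e9 = 1e9 / MTBF
λ = 1 / 127200 ≈ 7.862e-06 failures/hour
FIT = 1e9 / 127200 ≈ 7862 failures per 1e9 hours (nearest whole number)

λ = 7.862e-06 /h, FIT = 7862


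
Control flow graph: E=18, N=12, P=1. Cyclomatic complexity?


Formula: V(G) = E - N + 2P
V(G) = 18 - 12 + 2*1
V(G) = 6 + 2
V(G) = 8

8


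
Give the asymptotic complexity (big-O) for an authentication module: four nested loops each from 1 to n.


Reasoning: four levels of nesting
Complexity: O(n^4)

O(n^4)


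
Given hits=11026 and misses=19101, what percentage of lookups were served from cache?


Formula: hit rate = hits / (hits + misses) * 100
hit rate = 11026 / (11026 + 19101) * 100
hit rate = 11026 / 30127 * 100
hit rate = 36.6%

36.6%


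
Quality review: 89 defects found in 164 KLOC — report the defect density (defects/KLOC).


Defect density = defects / KLOC
Defect density = 89 / 164
Defect density = 0.543 defects/KLOC

0.543 defects/KLOC


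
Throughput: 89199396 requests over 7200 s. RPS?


Formula: throughput = requests / seconds
throughput = 89199396 / 7200
throughput = 12388.81 requests/second

12388.81 requests/second


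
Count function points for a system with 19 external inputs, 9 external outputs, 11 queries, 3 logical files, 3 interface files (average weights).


UFP = EI*4 + EO*5 + EQ*4 + ILF*10 + EIF*7
UFP = 19*4 + 9*5 + 11*4 + 3*10 + 3*7
UFP = 76 + 45 + 44 + 30 + 21
UFP = 216

216


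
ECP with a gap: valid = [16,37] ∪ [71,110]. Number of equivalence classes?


Valid ranges: [16,37] and [71,110]
Class 1: x < 16 — invalid
Class 2: 16 ≤ x ≤ 37 — valid
Class 3: 37 < x < 71 — invalid (gap between ranges)
Class 4: 71 ≤ x ≤ 110 — valid
Class 5: x > 110 — invalid
Total equivalence classes: 5

5 equivalence classes


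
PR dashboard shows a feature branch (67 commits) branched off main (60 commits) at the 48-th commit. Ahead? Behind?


Common ancestor: commit #48
feature commits after divergence: 67 - 48 = 19
main commits after divergence: 60 - 48 = 12
feature is 19 commits ahead of main
main is 12 commits ahead of feature

feature ahead: 19, main ahead: 12


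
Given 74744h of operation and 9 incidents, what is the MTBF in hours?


Formula: MTBF = Total operating time / Number of failures
MTBF = 74744 / 9
MTBF = 8304.89 hours

8304.89 hours


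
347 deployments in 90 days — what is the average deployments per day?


Formula: deployments per day = releases / days
= 347 / 90
= 3.856 deploys/day
(equivalently, 26.99 deploys/week)

3.856 deploys/day


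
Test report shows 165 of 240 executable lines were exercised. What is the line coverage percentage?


Coverage = covered / total * 100
Coverage = 165 / 240 * 100
Coverage = 68.75%

68.75%


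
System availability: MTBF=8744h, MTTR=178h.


Availability = MTBF / (MTBF + MTTR)
Availability = 8744 / (8744 + 178)
Availability = 8744 / 8922
Availability = 98.0049%

98.0049%


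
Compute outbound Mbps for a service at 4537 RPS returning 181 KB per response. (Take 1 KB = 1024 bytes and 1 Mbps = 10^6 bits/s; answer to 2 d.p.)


Formula: Mbps = payload_bytes * RPS * 8 / 1e6
Payload per request = 181 KB = 181 * 1024 = 185344 bytes
Total bytes/sec = 185344 * 4537 = 840905728
Total bits/sec = 840905728 * 8 = 6727245824
Mbps = 6727245824 / 1e6 = 6727.25

6727.25 Mbps


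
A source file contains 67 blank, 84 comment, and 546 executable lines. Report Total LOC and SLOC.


Total LOC = blank + comment + code
Total LOC = 67 + 84 + 546 = 697
SLOC (source only) = code = 546

Total LOC: 697, SLOC: 546


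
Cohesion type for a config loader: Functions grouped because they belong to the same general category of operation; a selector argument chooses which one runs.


Reasoning: Grouped by category of activity, not by data or sequence
Type: Logical cohesion

Logical cohesion


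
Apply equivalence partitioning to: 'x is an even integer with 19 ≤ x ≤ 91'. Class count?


Constraint: even integers in [19, 91]
Class 1: x < 19 — out-of-range invalid
Class 2: x in [19,91] but odd — wrong type invalid
Class 3: x in [19,91] and even — valid
Class 4: x > 91 — out-of-range invalid
Total equivalence classes: 4

4 equivalence classes


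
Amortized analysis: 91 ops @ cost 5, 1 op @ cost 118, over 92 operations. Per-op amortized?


Formula: Amortized cost = Total cost / Operations
Total cost = (91 * 5) + (1 * 118)
Total cost = 455 + 118 = 573
Amortized = 573 / 92 = 6.2283

6.2283


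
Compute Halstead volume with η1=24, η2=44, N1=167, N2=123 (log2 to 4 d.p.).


Formula: V = N * log2(η), where N = N1 + N2 and η = η1 + η2
η = 24 + 44 = 68
N = 167 + 123 = 290
log2(68) ≈ 6.0875
V = 290 * 6.0875 = 1765.38

1765.38


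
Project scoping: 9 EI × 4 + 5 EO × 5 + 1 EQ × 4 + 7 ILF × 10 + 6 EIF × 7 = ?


UFP = EI*4 + EO*5 + EQ*4 + ILF*10 + EIF*7
UFP = 9*4 + 5*5 + 1*4 + 7*10 + 6*7
UFP = 36 + 25 + 4 + 70 + 42
UFP = 177

177


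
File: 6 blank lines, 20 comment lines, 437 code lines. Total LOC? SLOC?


Total LOC = blank + comment + code
Total LOC = 6 + 20 + 437 = 463
SLOC (source only) = code = 437

Total LOC: 463, SLOC: 437


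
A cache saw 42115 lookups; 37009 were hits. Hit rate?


Formula: hit rate = hits / (hits + misses) * 100
hit rate = 37009 / (37009 + 5106) * 100
hit rate = 37009 / 42115 * 100
hit rate = 87.88%

87.88%


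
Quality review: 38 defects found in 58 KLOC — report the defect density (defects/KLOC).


Defect density = defects / KLOC
Defect density = 38 / 58
Defect density = 0.655 defects/KLOC

0.655 defects/KLOC


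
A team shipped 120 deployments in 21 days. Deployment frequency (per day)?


Formula: deployments per day = releases / days
= 120 / 21
= 5.714 deploys/day
(equivalently, 40.0 deploys/week)

5.714 deploys/day


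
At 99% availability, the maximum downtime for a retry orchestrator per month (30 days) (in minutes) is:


Formula: allowed downtime = period * (100 - SLA) / 100
Period (month (30 days)) = 43200 minutes
Unavailability fraction = (100 - 99.0) / 100
Allowed downtime = 43200 * (100 - 99.0) / 100
Allowed downtime = 432.0 minutes

432.0 minutes


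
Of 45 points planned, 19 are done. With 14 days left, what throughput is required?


Formula: Required rate = Remaining points / Days left
Remaining = 45 - 19 = 26 points
Required rate = 26 / 14 = 1.86 points/day

1.86 points/day


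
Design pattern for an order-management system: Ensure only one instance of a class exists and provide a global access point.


This matches the Singleton pattern

Singleton


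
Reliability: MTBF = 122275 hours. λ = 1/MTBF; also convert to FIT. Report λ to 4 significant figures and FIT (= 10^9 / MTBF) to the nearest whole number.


Formula: λ = 1 / MTBF; FIT = λ × 1e9 = 1e9 / MTBF
λ = 1 / 122275 ≈ 8.178e-06 failures/hour
FIT = 1e9 / 122275 ≈ 8178 failures per 1e9 hours (nearest whole number)

λ = 8.178e-06 /h, FIT = 8178


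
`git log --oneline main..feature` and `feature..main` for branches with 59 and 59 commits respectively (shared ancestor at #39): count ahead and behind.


Common ancestor: commit #39
feature commits after divergence: 59 - 39 = 20
main commits after divergence: 59 - 39 = 20
feature is 20 commits ahead of main
main is 20 commits ahead of feature

feature ahead: 20, main ahead: 20


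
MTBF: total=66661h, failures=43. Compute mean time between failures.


Formula: MTBF = Total operating time / Number of failures
MTBF = 66661 / 43
MTBF = 1550.26 hours

1550.26 hours


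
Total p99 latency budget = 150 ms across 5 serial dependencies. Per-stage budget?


Formula: per_stage = total_budget / stages
per_stage = 150 / 5
per_stage = 30.0 ms

30.0 ms


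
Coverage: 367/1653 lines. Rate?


Coverage = covered / total * 100
Coverage = 367 / 1653 * 100
Coverage = 22.2%

22.2%


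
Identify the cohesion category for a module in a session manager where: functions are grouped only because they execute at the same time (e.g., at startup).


Reasoning: Related by timing only
Type: Temporal cohesion

Temporal cohesion


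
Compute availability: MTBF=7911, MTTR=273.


Availability = MTBF / (MTBF + MTTR)
Availability = 7911 / (7911 + 273)
Availability = 7911 / 8184
Availability = 96.6642%

96.6642%


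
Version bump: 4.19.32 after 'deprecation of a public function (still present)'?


Current: 4.19.32
Change category: 'deprecation of a public function (still present)' → minor bump
SemVer rule: minor bump → increment MINOR, reset PATCH to 0 (MAJOR unchanged)
New: 4.20.0

4.20.0


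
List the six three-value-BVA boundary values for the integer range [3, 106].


Range: [3, 106]
Boundaries: just below min, min, min+1, max-1, max, just above max
Values: [2, 3, 4, 105, 106, 107]

[2, 3, 4, 105, 106, 107]


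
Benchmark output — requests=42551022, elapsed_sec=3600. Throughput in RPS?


Formula: throughput = requests / seconds
throughput = 42551022 / 3600
throughput = 11819.73 requests/second

11819.73 requests/second


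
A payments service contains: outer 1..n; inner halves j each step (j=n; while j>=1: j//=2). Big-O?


Reasoning: n times log n
Complexity: O(n log n)

O(n log n)


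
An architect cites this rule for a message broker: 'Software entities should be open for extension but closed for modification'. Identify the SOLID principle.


This describes the Open/Closed Principle (OCP)

Open/Closed Principle (OCP)


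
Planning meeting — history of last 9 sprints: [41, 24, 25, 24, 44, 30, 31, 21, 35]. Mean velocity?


Formula: Avg velocity = Total points / Number of sprints
Points: [41, 24, 25, 24, 44, 30, 31, 21, 35]
Sum = 41 + 24 + 25 + 24 + 44 + 30 + 31 + 21 + 35 = 275
Avg velocity = 275 / 9 = 30.56 points/sprint

30.56 points/sprint


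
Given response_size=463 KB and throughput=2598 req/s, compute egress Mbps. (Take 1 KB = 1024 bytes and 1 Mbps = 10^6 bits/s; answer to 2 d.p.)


Formula: Mbps = payload_bytes * RPS * 8 / 1e6
Payload per request = 463 KB = 463 * 1024 = 474112 bytes
Total bytes/sec = 474112 * 2598 = 1231742976
Total bits/sec = 1231742976 * 8 = 9853943808
Mbps = 9853943808 / 1e6 = 9853.94

9853.94 Mbps


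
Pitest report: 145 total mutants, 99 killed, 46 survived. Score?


Mutation score = killed / total * 100
Mutation score = 99 / 145 * 100
Mutation score = 68.28%

68.28%


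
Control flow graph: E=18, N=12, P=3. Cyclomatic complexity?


Formula: V(G) = E - N + 2P
V(G) = 18 - 12 + 2*3
V(G) = 6 + 6
V(G) = 12

12


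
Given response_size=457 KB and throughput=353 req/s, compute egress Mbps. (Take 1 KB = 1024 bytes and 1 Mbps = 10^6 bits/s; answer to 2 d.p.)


Formula: Mbps = payload_bytes * RPS * 8 / 1e6
Payload per request = 457 KB = 457 * 1024 = 467968 bytes
Total bytes/sec = 467968 * 353 = 165192704
Total bits/sec = 165192704 * 8 = 1321541632
Mbps = 1321541632 / 1e6 = 1321.54

1321.54 Mbps


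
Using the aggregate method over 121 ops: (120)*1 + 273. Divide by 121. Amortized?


Formula: Amortized cost = Total cost / Operations
Total cost = (120 * 1) + (1 * 273)
Total cost = 120 + 273 = 393
Amortized = 393 / 121 = 3.2479

3.2479


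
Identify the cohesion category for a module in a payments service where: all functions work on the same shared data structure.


Reasoning: Functions share data
Type: Communicational cohesion

Communicational cohesion


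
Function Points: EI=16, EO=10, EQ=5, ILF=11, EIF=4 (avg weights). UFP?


UFP = EI*4 + EO*5 + EQ*4 + ILF*10 + EIF*7
UFP = 16*4 + 10*5 + 5*4 + 11*10 + 4*7
UFP = 64 + 50 + 20 + 110 + 28
UFP = 272

272


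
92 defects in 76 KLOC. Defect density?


Defect density = defects / KLOC
Defect density = 92 / 76
Defect density = 1.211 defects/KLOC

1.211 defects/KLOC


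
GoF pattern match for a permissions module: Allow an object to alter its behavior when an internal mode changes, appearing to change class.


This matches the State pattern

State


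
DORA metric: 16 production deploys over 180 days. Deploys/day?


Formula: deployments per day = releases / days
= 16 / 180
= 0.089 deploys/day
(equivalently, 0.62 deploys/week)

0.089 deploys/day


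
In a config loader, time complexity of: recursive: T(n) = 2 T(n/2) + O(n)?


Reasoning: master theorem case 2 (merge-sort recurrence)
Complexity: O(n log n)

O(n log n)


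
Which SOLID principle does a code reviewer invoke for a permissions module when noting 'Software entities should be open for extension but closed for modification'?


This describes the Open/Closed Principle (OCP)

Open/Closed Principle (OCP)


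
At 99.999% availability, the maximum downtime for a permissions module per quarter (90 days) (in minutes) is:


Formula: allowed downtime = period * (100 - SLA) / 100
Period (quarter (90 days)) = 129600 minutes
Unavailability fraction = (100 - 99.999) / 100
Allowed downtime = 129600 * (100 - 99.999) / 100
Allowed downtime = 1.296 minutes

1.296 minutes


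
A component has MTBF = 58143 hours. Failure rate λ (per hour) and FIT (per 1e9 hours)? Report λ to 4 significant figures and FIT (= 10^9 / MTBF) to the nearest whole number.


Formula: λ = 1 / MTBF; FIT = λ × 1e9 = 1e9 / MTBF
λ = 1 / 58143 ≈ 1.720e-05 failures/hour
FIT = 1e9 / 58143 ≈ 17199 failures per 1e9 hours (nearest whole number)

λ = 1.720e-05 /h, FIT = 17199


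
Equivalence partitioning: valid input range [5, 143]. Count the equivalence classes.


Valid range: [5, 143]
Class 1: x < 5 — invalid
Class 2: 5 ≤ x ≤ 143 — valid
Class 3: x > 143 — invalid
Total equivalence classes: 3

3 equivalence classes


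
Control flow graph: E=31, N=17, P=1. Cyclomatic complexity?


Formula: V(G) = E - N + 2P
V(G) = 31 - 17 + 2*1
V(G) = 14 + 2
V(G) = 16

16


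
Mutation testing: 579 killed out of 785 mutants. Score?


Mutation score = killed / total * 100
Mutation score = 579 / 785 * 100
Mutation score = 73.76%

73.76%


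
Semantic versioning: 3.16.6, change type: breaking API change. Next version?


Current: 3.16.6
Change category: 'breaking API change' → major bump
SemVer rule: major bump → increment MAJOR, reset MINOR and PATCH to 0
New: 4.0.0

4.0.0


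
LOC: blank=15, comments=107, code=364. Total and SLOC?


Total LOC = blank + comment + code
Total LOC = 15 + 107 + 364 = 486
SLOC (source only) = code = 364

Total LOC: 486, SLOC: 364


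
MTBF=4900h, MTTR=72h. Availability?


Availability = MTBF / (MTBF + MTTR)
Availability = 4900 / (4900 + 72)
Availability = 4900 / 4972
Availability = 98.5519%

98.5519%


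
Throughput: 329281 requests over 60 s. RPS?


Formula: throughput = requests / seconds
throughput = 329281 / 60
throughput = 5488.02 requests/second

5488.02 requests/second


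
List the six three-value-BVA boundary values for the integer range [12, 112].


Range: [12, 112]
Boundaries: just below min, min, min+1, max-1, max, just above max
Values: [11, 12, 13, 111, 112, 113]

[11, 12, 13, 111, 112, 113]


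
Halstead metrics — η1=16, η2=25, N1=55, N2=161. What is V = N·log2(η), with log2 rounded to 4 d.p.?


Formula: V = N * log2(η), where N = N1 + N2 and η = η1 + η2
η = 16 + 25 = 41
N = 55 + 161 = 216
log2(41) ≈ 5.3576
V = 216 * 5.3576 = 1157.24

1157.24


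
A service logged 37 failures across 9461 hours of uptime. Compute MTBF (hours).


Formula: MTBF = Total operating time / Number of failures
MTBF = 9461 / 37
MTBF = 255.7 hours

255.7 hours


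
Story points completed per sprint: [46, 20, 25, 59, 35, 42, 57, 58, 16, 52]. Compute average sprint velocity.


Formula: Avg velocity = Total points / Number of sprints
Points: [46, 20, 25, 59, 35, 42, 57, 58, 16, 52]
Sum = 46 + 20 + 25 + 59 + 35 + 42 + 57 + 58 + 16 + 52 = 410
Avg velocity = 410 / 10 = 41.0 points/sprint

41.0 points/sprint


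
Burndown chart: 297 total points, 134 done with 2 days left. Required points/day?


Formula: Required rate = Remaining points / Days left
Remaining = 297 - 134 = 163 points
Required rate = 163 / 2 = 81.5 points/day

81.5 points/day


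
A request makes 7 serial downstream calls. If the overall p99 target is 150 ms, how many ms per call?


Formula: per_stage = total_budget / stages
per_stage = 150 / 7
per_stage = 21.43 ms

21.43 ms


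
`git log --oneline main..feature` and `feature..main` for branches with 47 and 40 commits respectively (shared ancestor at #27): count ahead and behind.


Common ancestor: commit #27
feature commits after divergence: 47 - 27 = 20
main commits after divergence: 40 - 27 = 13
feature is 20 commits ahead of main
main is 13 commits ahead of feature

feature ahead: 20, main ahead: 13


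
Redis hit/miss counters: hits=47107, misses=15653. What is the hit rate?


Formula: hit rate = hits / (hits + misses) * 100
hit rate = 47107 / (47107 + 15653) * 100
hit rate = 47107 / 62760 * 100
hit rate = 75.06%

75.06%


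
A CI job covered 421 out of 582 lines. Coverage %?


Coverage = covered / total * 100
Coverage = 421 / 582 * 100
Coverage = 72.34%

72.34%


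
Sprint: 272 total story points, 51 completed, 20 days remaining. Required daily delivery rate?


Formula: Required rate = Remaining points / Days left
Remaining = 272 - 51 = 221 points
Required rate = 221 / 20 = 11.05 points/day

11.05 points/day


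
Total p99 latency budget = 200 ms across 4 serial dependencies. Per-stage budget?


Formula: per_stage = total_budget / stages
per_stage = 200 / 4
per_stage = 50.0 ms

50.0 ms


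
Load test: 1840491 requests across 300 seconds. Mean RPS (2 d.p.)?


Formula: throughput = requests / seconds
throughput = 1840491 / 300
throughput = 6134.97 requests/second

6134.97 requests/second


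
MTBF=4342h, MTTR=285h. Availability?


Availability = MTBF / (MTBF + MTTR)
Availability = 4342 / (4342 + 285)
Availability = 4342 / 4627
Availability = 93.8405%

93.8405%


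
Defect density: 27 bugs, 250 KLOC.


Defect density = defects / KLOC
Defect density = 27 / 250
Defect density = 0.108 defects/KLOC

0.108 defects/KLOC


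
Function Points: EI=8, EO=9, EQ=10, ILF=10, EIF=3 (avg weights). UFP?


UFP = EI*4 + EO*5 + EQ*4 + ILF*10 + EIF*7
UFP = 8*4 + 9*5 + 10*4 + 10*10 + 3*7
UFP = 32 + 45 + 40 + 100 + 21
UFP = 238

238


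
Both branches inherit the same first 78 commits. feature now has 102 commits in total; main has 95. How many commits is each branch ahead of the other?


Common ancestor: commit #78
feature commits after divergence: 102 - 78 = 24
main commits after divergence: 95 - 78 = 17
feature is 24 commits ahead of main
main is 17 commits ahead of feature

feature ahead: 24, main ahead: 17


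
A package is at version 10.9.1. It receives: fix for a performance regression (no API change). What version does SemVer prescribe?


Current: 10.9.1
Change category: 'fix for a performance regression (no API change)' → patch bump
SemVer rule: patch bump → increment PATCH (MAJOR and MINOR unchanged)
New: 10.9.2

10.9.2


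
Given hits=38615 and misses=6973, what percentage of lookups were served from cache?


Formula: hit rate = hits / (hits + misses) * 100
hit rate = 38615 / (38615 + 6973) * 100
hit rate = 38615 / 45588 * 100
hit rate = 84.7%

84.7%


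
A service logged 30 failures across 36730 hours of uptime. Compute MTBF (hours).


Formula: MTBF = Total operating time / Number of failures
MTBF = 36730 / 30
MTBF = 1224.33 hours

1224.33 hours


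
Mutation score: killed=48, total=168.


Mutation score = killed / total * 100
Mutation score = 48 / 168 * 100
Mutation score = 28.57%

28.57%


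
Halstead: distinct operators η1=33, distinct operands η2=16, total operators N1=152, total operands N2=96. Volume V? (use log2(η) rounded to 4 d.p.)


Formula: V = N * log2(η), where N = N1 + N2 and η = η1 + η2
η = 33 + 16 = 49
N = 152 + 96 = 248
log2(49) ≈ 5.6147
V = 248 * 5.6147 = 1392.45

1392.45


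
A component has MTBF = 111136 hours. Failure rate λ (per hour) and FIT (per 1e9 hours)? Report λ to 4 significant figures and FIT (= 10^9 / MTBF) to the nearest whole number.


Formula: λ = 1 / MTBF; FIT = λ × 1e9 = 1e9 / MTBF
λ = 1 / 111136 ≈ 8.998e-06 failures/hour
FIT = 1e9 / 111136 ≈ 8998 failures per 1e9 hours (nearest whole number)

λ = 8.998e-06 /h, FIT = 8998


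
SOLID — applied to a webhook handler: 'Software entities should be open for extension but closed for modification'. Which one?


This describes the Open/Closed Principle (OCP)

Open/Closed Principle (OCP)


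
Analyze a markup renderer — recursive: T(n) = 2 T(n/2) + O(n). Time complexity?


Reasoning: master theorem case 2 (merge-sort recurrence)
Complexity: O(n log n)

O(n log n)


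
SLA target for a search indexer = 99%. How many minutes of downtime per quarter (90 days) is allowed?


Formula: allowed downtime = period * (100 - SLA) / 100
Period (quarter (90 days)) = 129600 minutes
Unavailability fraction = (100 - 99.0) / 100
Allowed downtime = 129600 * (100 - 99.0) / 100
Allowed downtime = 1296.0 minutes

1296.0 minutes


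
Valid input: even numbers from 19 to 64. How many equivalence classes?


Constraint: even integers in [19, 64]
Class 1: x < 19 — out-of-range invalid
Class 2: x in [19,64] but odd — wrong type invalid
Class 3: x in [19,64] and even — valid
Class 4: x > 64 — out-of-range invalid
Total equivalence classes: 4

4 equivalence classes


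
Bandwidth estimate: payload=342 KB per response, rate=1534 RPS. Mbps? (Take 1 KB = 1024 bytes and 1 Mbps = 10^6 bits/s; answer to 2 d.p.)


Formula: Mbps = payload_bytes * RPS * 8 / 1e6
Payload per request = 342 KB = 342 * 1024 = 350208 bytes
Total bytes/sec = 350208 * 1534 = 537219072
Total bits/sec = 537219072 * 8 = 4297752576
Mbps = 4297752576 / 1e6 = 4297.75

4297.75 Mbps


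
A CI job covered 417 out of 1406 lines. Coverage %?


Coverage = covered / total * 100
Coverage = 417 / 1406 * 100
Coverage = 29.66%

29.66%


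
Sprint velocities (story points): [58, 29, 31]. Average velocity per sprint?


Formula: Avg velocity = Total points / Number of sprints
Points: [58, 29, 31]
Sum = 58 + 29 + 31 = 118
Avg velocity = 118 / 3 = 39.33 points/sprint

39.33 points/sprint


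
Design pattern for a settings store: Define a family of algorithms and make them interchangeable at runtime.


This matches the Strategy pattern

Strategy


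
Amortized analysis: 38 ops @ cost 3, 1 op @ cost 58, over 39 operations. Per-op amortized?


Formula: Amortized cost = Total cost / Operations
Total cost = (38 * 3) + (1 * 58)
Total cost = 114 + 58 = 172
Amortized = 172 / 39 = 4.4103

4.4103


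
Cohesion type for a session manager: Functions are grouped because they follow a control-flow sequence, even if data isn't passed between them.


Reasoning: Grouped by order of execution within a routine, not by data flow
Type: Procedural cohesion

Procedural cohesion


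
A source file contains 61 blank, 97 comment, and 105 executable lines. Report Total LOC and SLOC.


Total LOC = blank + comment + code
Total LOC = 61 + 97 + 105 = 263
SLOC (source only) = code = 105

Total LOC: 263, SLOC: 105


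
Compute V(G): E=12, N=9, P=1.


Formula: V(G) = E - N + 2P
V(G) = 12 - 9 + 2*1
V(G) = 3 + 2
V(G) = 5

5


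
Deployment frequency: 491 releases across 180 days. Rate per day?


Formula: deployments per day = releases / days
= 491 / 180
= 2.728 deploys/day
(equivalently, 19.09 deploys/week)

2.728 deploys/day


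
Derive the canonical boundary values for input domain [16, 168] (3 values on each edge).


Range: [16, 168]
Boundaries: just below min, min, min+1, max-1, max, just above max
Values: [15, 16, 17, 167, 168, 169]

[15, 16, 17, 167, 168, 169]


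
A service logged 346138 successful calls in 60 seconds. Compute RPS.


Formula: throughput = requests / seconds
throughput = 346138 / 60
throughput = 5768.97 requests/second

5768.97 requests/second


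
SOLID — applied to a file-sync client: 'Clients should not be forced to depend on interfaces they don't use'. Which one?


This describes the Interface Segregation Principle (ISP)

Interface Segregation Principle (ISP)


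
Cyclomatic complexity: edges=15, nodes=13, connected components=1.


Formula: V(G) = E - N + 2P
V(G) = 15 - 13 + 2*1
V(G) = 2 + 2
V(G) = 4

4


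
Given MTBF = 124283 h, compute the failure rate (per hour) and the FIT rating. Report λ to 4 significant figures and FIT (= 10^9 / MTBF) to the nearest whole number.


Formula: λ = 1 / MTBF; FIT = λ × 1e9 = 1e9 / MTBF
λ = 1 / 124283 ≈ 8.046e-06 failures/hour
FIT = 1e9 / 124283 ≈ 8046 failures per 1e9 hours (nearest whole number)

λ = 8.046e-06 /h, FIT = 8046


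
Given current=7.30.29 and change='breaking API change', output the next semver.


Current: 7.30.29
Change category: 'breaking API change' → major bump
SemVer rule: major bump → increment MAJOR, reset MINOR and PATCH to 0
New: 8.0.0

8.0.0


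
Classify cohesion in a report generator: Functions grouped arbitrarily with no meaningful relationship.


Reasoning: Worst: random grouping
Type: Coincidental cohesion

Coincidental cohesion


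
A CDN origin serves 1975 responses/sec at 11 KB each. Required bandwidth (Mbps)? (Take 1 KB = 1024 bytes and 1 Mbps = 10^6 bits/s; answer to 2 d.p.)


Formula: Mbps = payload_bytes * RPS * 8 / 1e6
Payload per request = 11 KB = 11 * 1024 = 11264 bytes
Total bytes/sec = 11264 * 1975 = 22246400
Total bits/sec = 22246400 * 8 = 177971200
Mbps = 177971200 / 1e6 = 177.97

177.97 Mbps


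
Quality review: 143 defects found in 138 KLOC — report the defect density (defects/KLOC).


Defect density = defects / KLOC
Defect density = 143 / 138
Defect density = 1.036 defects/KLOC

1.036 defects/KLOC


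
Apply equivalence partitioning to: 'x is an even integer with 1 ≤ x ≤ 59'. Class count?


Constraint: even integers in [1, 59]
Class 1: x < 1 — out-of-range invalid
Class 2: x in [1,59] but odd — wrong type invalid
Class 3: x in [1,59] and even — valid
Class 4: x > 59 — out-of-range invalid
Total equivalence classes: 4

4 equivalence classes


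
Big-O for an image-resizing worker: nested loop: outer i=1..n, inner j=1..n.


Reasoning: n iterations times n iterations
Complexity: O(n^2)

O(n^2)


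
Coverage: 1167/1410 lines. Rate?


Coverage = covered / total * 100
Coverage = 1167 / 1410 * 100
Coverage = 82.77%

82.77%


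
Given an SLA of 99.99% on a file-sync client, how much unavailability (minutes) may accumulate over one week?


Formula: allowed downtime = period * (100 - SLA) / 100
Period (week) = 10080 minutes
Unavailability fraction = (100 - 99.99) / 100
Allowed downtime = 10080 * (100 - 99.99) / 100
Allowed downtime = 1.008 minutes

1.008 minutes


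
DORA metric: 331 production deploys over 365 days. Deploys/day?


Formula: deployments per day = releases / days
= 331 / 365
= 0.907 deploys/day
(equivalently, 6.35 deploys/week)

0.907 deploys/day


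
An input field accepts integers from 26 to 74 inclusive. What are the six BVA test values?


Range: [26, 74]
Boundaries: just below min, min, min+1, max-1, max, just above max
Values: [25, 26, 27, 73, 74, 75]

[25, 26, 27, 73, 74, 75]


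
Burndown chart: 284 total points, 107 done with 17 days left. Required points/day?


Formula: Required rate = Remaining points / Days left
Remaining = 284 - 107 = 177 points
Required rate = 177 / 17 = 10.41 points/day

10.41 points/day


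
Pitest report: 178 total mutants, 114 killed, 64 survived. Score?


Mutation score = killed / total * 100
Mutation score = 114 / 178 * 100
Mutation score = 64.04%

64.04%


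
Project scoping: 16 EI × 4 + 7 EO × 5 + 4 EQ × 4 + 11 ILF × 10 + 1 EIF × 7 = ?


UFP = EI*4 + EO*5 + EQ*4 + ILF*10 + EIF*7
UFP = 16*4 + 7*5 + 4*4 + 11*10 + 1*7
UFP = 64 + 35 + 16 + 110 + 7
UFP = 232

232


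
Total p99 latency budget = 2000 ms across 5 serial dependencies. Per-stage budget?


Formula: per_stage = total_budget / stages
per_stage = 2000 / 5
per_stage = 400.0 ms

400.0 ms


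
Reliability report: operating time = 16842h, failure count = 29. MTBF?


Formula: MTBF = Total operating time / Number of failures
MTBF = 16842 / 29
MTBF = 580.76 hours

580.76 hours


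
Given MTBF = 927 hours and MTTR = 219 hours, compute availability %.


Availability = MTBF / (MTBF + MTTR)
Availability = 927 / (927 + 219)
Availability = 927 / 1146
Availability = 80.8901%

80.8901%


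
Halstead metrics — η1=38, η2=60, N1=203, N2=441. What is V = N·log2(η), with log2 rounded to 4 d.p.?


Formula: V = N * log2(η), where N = N1 + N2 and η = η1 + η2
η = 38 + 60 = 98
N = 203 + 441 = 644
log2(98) ≈ 6.6147
V = 644 * 6.6147 = 4259.87

4259.87


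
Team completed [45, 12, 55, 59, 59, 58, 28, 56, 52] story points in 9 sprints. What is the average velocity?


Formula: Avg velocity = Total points / Number of sprints
Points: [45, 12, 55, 59, 59, 58, 28, 56, 52]
Sum = 45 + 12 + 55 + 59 + 59 + 58 + 28 + 56 + 52 = 424
Avg velocity = 424 / 9 = 47.11 points/sprint

47.11 points/sprint


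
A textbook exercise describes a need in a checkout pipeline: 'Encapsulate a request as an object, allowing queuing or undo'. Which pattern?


This matches the Command pattern

Command


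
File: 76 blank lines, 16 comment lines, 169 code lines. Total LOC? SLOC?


Total LOC = blank + comment + code
Total LOC = 76 + 16 + 169 = 261
SLOC (source only) = code = 169

Total LOC: 261, SLOC: 169


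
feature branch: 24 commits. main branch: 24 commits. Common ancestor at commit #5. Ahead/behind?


Common ancestor: commit #5
feature commits after divergence: 24 - 5 = 19
main commits after divergence: 24 - 5 = 19
feature is 19 commits ahead of main
main is 19 commits ahead of feature

feature ahead: 19, main ahead: 19
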